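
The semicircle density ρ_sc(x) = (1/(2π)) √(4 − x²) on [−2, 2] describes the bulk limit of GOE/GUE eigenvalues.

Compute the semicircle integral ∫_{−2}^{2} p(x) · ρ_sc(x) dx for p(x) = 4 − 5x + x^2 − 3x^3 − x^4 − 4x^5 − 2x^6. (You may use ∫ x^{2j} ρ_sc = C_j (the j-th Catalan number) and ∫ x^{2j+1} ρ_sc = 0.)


Write p(x) = Σ a_i x^i, split into monomials and integrate each against ρ_sc separately.
Using ∫ x^{2j} ρ_sc = C_j = (1/(j+1)) C(2j, j) (Catalan numbers) and ∫ x^{2j+1} ρ_sc = 0 (odd monomials vanish by symmetry):
  i = 0 (even): a_0 · C_{0} = 4 · 1 = 4
  i = 1 (odd): ∫ x^1 ρ_sc = 0 (vanishes)
  i = 2 (even): a_2 · C_{1} = 1 · 1 = 1
  i = 3 (odd): ∫ x^3 ρ_sc = 0 (vanishes)
  i = 4 (even): a_4 · C_{2} = -1 · 2 = -2
  i = 5 (odd): ∫ x^5 ρ_sc = 0 (vanishes)
  i = 6 (even): a_6 · C_{3} = -2 · 5 = -10

Summing the contributions: ∫_{−2}^{2} p(x) ρ_sc(x) dx = 4 + 1 + (-2) + (-10) = -7.


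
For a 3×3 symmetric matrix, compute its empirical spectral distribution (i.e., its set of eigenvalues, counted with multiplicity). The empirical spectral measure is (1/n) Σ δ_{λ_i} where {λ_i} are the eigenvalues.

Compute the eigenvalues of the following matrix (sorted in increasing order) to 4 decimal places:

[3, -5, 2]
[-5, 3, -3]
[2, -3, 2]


Since M is real symmetric, all three eigenvalues are real; they are the roots of det(λI − M) = λ³ − (tr M) λ² + s λ − det M, where s is the sum of the principal 2×2 minors.
tr M = 3 + 3 + 2 = 8.
s = (3·3 − (-5)²) + (3·2 − 2²) + (3·2 − (-3)²) = -16 + 2 + (-3) = -17.
det M (expand along row 1) = 3·(-3) − (-5)·(-4) + 2·9 = -11.
Characteristic polynomial: λ³ − 8λ² − 17λ + 11 = 0.
Substitute λ = y + (tr M)/3 = y + 2.666667 to remove the quadratic term: y³ + p·y + q = 0 with p = s − (tr M)²/3 = -38.333333 and q = −2(tr M)³/27 + (tr M)·s/3 − det M = -72.259259.
Three real roots ⇒ use the trigonometric (Viète) form: r = 2√(−p/3) = 7.149204, φ = arccos(3q/(p·r)) = arccos(0.791007) = 0.658343 rad.
y_k = r·cos(φ/3 − 2πk/3) for k = 0, 1, 2 gives y = 6.977750, -2.141068, -4.836682.
λ_k = y_k + 2.666667 gives λ = 9.6444, 0.5256, -2.1700 (check: the sum is 8.0000 = tr M).

Eigenvalues sorted in increasing order: [-2.1700, 0.5256, 9.6444].


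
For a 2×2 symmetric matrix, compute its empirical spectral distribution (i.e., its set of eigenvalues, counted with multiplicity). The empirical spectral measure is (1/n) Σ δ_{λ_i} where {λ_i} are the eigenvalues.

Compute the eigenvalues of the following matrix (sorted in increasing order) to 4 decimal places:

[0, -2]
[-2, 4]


Since M is real symmetric, both eigenvalues are real; they are the roots of det(λI − M) = λ² − (tr M) λ + det M.
tr M = 0 + 4 = 4.
det M = 0·4 − (-2)² = 0 − 4 = -4.
Characteristic polynomial: λ² − 4λ − 4 = 0.
Discriminant Δ = (tr M)² − 4·det M = 16 − (-16) = 32; √Δ = 5.656854.
λ = (tr M ± √Δ)/2 = (4 ± 5.656854)/2, giving (tr M − √Δ)/2 = -0.8284 and (tr M + √Δ)/2 = 4.8284.

Eigenvalues sorted in increasing order: [-0.8284, 4.8284].


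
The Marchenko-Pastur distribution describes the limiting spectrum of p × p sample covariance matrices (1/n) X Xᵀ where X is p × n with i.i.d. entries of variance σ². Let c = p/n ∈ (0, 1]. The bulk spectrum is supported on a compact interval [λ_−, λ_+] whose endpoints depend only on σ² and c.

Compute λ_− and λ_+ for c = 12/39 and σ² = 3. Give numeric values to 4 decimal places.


c = 12/39 = 0.307692; √c = 0.554700.
λ_− = σ² (1 − √c)² = 3 · (1 − 0.554700)² = 3 · (0.445300)² = 0.594876.
λ_+ = σ² (1 + √c)² = 3 · (1 + 0.554700)² = 3 · (1.554700)² = 7.251278.

Rounded to 4 decimal places: λ_− ≈ 0.5949, λ_+ ≈ 7.2513.


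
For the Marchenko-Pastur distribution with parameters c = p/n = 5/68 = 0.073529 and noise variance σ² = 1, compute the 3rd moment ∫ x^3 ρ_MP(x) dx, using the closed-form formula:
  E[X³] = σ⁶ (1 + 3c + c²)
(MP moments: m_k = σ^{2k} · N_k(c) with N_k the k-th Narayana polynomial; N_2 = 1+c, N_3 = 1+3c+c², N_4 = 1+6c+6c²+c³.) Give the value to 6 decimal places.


E[X³] = σ⁶ (1 + 3c + c²) (third MP moment). With σ² = 1 (so σ⁶ = 1) and c = 5/68 = 0.073529: E[X³] = 1 · (1 + 3·0.073529 + (0.073529)²) = 1 · 1.225995.

So E[X^3] = 1.225995.


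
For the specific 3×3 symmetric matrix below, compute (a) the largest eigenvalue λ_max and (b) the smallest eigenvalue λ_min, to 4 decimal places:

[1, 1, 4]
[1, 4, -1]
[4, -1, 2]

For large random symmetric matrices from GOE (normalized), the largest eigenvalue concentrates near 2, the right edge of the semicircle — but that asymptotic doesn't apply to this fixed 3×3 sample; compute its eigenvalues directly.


Since M is real symmetric, all three eigenvalues are real; they are the roots of det(λI − M) = λ³ − (tr M) λ² + s λ − det M, where s is the sum of the principal 2×2 minors.
tr M = 1 + 4 + 2 = 7.
s = (1·4 − 1²) + (1·2 − 4²) + (4·2 − (-1)²) = 3 + (-14) + 7 = -4.
det M (expand along row 1) = 1·7 − 1·6 + 4·(-17) = -67.
Characteristic polynomial: λ³ − 7λ² − 4λ + 67 = 0.
Substitute λ = y + (tr M)/3 = y + 2.333333 to remove the quadratic term: y³ + p·y + q = 0 with p = s − (tr M)²/3 = -20.333333 and q = −2(tr M)³/27 + (tr M)·s/3 − det M = 32.259259.
Three real roots ⇒ use the trigonometric (Viète) form: r = 2√(−p/3) = 5.206833, φ = arccos(3q/(p·r)) = arccos(-0.914099) = 2.724078 rad.
y_k = r·cos(φ/3 − 2πk/3) for k = 0, 1, 2 gives y = 3.203781, 1.952709, -5.156489.
λ_k = y_k + 2.333333 gives λ = 5.5371, 4.2860, -2.8232 (check: the sum is 7.0000 = tr M).

Hence λ_max = 5.5371 and λ_min = -2.8232.


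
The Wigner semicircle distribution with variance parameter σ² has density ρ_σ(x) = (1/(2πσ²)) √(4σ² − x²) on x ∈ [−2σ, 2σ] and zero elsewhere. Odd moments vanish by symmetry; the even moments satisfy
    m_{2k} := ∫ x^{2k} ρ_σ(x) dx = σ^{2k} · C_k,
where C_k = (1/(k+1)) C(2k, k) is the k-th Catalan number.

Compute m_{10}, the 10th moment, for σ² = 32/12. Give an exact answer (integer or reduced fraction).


By the scaled semicircle moment identity, m_{2k} = σ^{2k} · C_k with k = 5.
C_5 = (1/(k+1)) · C(2k, k) = (1/6) · C(10, 5) = (1/6) · 252 = 42.
σ^{2k} = (σ²)^k = (32/12)^5 = 32768/243.

Therefore m_{10} = σ^{10} · C_5 = (32768/243) · 42 = 458752/81.


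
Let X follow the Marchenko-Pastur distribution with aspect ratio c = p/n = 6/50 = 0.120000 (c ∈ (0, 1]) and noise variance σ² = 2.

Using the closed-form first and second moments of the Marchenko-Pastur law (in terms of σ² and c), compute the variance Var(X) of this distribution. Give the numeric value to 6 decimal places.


Recall the MP moments m_1 = E[X] = σ² and m_2 = E[X²] = σ⁴ (1 + c).
m_1 = E[X] = σ² = 2, so m_1² = 4.
m_2 = E[X²] = σ⁴ (1 + c) = 4 · (1 + 0.120000) = 4 · 1.120000 = 4.480000.
(Note m_2 − m_1² simplifies to c · σ⁴ = 0.120000 · 4.)

Var(X) = m_2 − m_1² = 4.480000 − 4 = 0.480000.


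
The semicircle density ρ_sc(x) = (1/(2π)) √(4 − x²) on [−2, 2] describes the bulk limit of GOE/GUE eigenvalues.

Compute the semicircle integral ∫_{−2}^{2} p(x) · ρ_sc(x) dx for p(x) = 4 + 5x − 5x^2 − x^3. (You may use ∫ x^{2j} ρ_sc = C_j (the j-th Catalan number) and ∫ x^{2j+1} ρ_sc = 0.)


Write p(x) = Σ a_i x^i, split into monomials and integrate each against ρ_sc separately.
Using ∫ x^{2j} ρ_sc = C_j = (1/(j+1)) C(2j, j) (Catalan numbers) and ∫ x^{2j+1} ρ_sc = 0 (odd monomials vanish by symmetry):
  i = 0 (even): a_0 · C_{0} = 4 · 1 = 4
  i = 1 (odd): ∫ x^1 ρ_sc = 0 (vanishes)
  i = 2 (even): a_2 · C_{1} = -5 · 1 = -5
  i = 3 (odd): ∫ x^3 ρ_sc = 0 (vanishes)

Summing the contributions: ∫_{−2}^{2} p(x) ρ_sc(x) dx = 4 + (-5) = -1.


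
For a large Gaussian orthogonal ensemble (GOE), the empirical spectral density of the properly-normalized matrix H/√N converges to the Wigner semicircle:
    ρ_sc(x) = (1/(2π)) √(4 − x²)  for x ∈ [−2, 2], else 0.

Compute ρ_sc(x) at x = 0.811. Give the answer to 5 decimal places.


ρ_sc(x) = (1/(2π)) √(4 − x²). With x = 0.811:
  4 − x² = 4 − (0.811)² = 4 − 0.657721 = 3.342279.
  √(4 − x²) = 1.828190.
  1/(2π) = 0.159155.
  ρ_sc(0.811) = 0.159155 · 1.828190 = 0.290965.

Rounded to 5 decimal places: ρ_sc(0.811) ≈ 0.29097.


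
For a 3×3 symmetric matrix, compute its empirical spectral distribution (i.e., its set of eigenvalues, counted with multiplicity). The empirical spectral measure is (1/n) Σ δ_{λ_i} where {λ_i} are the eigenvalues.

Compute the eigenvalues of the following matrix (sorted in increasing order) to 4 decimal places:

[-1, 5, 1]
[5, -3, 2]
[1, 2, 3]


Since M is real symmetric, all three eigenvalues are real; they are the roots of det(λI − M) = λ³ − (tr M) λ² + s λ − det M, where s is the sum of the principal 2×2 minors.
tr M = -1 + (-3) + 3 = -1.
s = ((-1)·(-3) − 5²) + ((-1)·3 − 1²) + ((-3)·3 − 2²) = -22 + (-4) + (-13) = -39.
det M (expand along row 1) = (-1)·(-13) − 5·13 + 1·13 = -39.
Characteristic polynomial: λ³ + λ² − 39λ + 39 = 0.
Substitute λ = y + (tr M)/3 = y − 0.333333 to remove the quadratic term: y³ + p·y + q = 0 with p = s − (tr M)²/3 = -39.333333 and q = −2(tr M)³/27 + (tr M)·s/3 − det M = 52.074074.
Three real roots ⇒ use the trigonometric (Viète) form: r = 2√(−p/3) = 7.241854, φ = arccos(3q/(p·r)) = arccos(-0.548444) = 2.151299 rad.
y_k = r·cos(φ/3 − 2πk/3) for k = 0, 1, 2 gives y = 5.458294, 1.392576, -6.850870.
λ_k = y_k − 0.333333 gives λ = 5.1250, 1.0592, -7.1842 (check: the sum is -1.0000 = tr M).

Eigenvalues sorted in increasing order: [-7.1842, 1.0592, 5.1250].


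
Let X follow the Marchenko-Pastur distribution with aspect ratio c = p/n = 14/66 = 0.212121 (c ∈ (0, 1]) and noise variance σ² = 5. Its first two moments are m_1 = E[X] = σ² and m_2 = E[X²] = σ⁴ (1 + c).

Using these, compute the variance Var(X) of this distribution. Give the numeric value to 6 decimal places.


m_1 = E[X] = σ² = 5, so m_1² = 25.
m_2 = E[X²] = σ⁴ (1 + c) = 25 · (1 + 0.212121) = 25 · 1.212121 = 30.303030.
(Note m_2 − m_1² simplifies to c · σ⁴ = 0.212121 · 25.)

Var(X) = m_2 − m_1² = 30.303030 − 25 = 5.303030.


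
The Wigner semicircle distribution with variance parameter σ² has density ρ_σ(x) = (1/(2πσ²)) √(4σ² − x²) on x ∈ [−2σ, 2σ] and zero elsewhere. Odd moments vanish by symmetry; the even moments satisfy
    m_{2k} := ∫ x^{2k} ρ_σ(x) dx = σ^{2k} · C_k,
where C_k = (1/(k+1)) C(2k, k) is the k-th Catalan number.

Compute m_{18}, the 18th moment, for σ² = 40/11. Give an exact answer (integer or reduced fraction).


By the scaled semicircle moment identity, m_{2k} = σ^{2k} · C_k with k = 9.
C_9 = (1/(k+1)) · C(2k, k) = (1/10) · C(18, 9) = (1/10) · 48620 = 4862.
σ^{2k} = (σ²)^k = (40/11)^9 = 262144000000000/2357947691.

Therefore m_{18} = σ^{18} · C_9 = (262144000000000/2357947691) · 4862 = 115867648000000000/214358881.


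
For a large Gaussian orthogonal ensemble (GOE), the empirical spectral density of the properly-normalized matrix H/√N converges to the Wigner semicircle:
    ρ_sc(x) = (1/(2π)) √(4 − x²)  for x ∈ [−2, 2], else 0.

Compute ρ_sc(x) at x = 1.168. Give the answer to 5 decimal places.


ρ_sc(x) = (1/(2π)) √(4 − x²). With x = 1.168:
  4 − x² = 4 − (1.168)² = 4 − 1.364224 = 2.635776.
  √(4 − x²) = 1.623507.
  1/(2π) = 0.159155.
  ρ_sc(1.168) = 0.159155 · 1.623507 = 0.258389.

Rounded to 5 decimal places: ρ_sc(1.168) ≈ 0.25839.


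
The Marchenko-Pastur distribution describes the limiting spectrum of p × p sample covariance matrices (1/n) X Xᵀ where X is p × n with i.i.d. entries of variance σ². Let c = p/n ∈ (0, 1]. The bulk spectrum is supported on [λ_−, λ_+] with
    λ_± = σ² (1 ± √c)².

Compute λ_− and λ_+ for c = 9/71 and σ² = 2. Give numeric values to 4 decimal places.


c = 9/71 = 0.126761; √c = 0.356034.
λ_− = σ² (1 − √c)² = 2 · (1 − 0.356034)² = 2 · (0.643966)² = 0.829383.
λ_+ = σ² (1 + √c)² = 2 · (1 + 0.356034)² = 2 · (1.356034)² = 3.677659.

Rounded to 4 decimal places: λ_− ≈ 0.8294, λ_+ ≈ 3.6777.


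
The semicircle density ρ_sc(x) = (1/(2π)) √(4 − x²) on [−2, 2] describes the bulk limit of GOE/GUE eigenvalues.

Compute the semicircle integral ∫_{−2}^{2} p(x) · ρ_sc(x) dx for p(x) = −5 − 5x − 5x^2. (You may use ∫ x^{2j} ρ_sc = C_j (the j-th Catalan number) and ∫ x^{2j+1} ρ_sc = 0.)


Write p(x) = Σ a_i x^i, split into monomials and integrate each against ρ_sc separately.
Using ∫ x^{2j} ρ_sc = C_j = (1/(j+1)) C(2j, j) (Catalan numbers) and ∫ x^{2j+1} ρ_sc = 0 (odd monomials vanish by symmetry):
  i = 0 (even): a_0 · C_{0} = -5 · 1 = -5
  i = 1 (odd): ∫ x^1 ρ_sc = 0 (vanishes)
  i = 2 (even): a_2 · C_{1} = -5 · 1 = -5

Summing the contributions: ∫_{−2}^{2} p(x) ρ_sc(x) dx = (-5) + (-5) = -10.


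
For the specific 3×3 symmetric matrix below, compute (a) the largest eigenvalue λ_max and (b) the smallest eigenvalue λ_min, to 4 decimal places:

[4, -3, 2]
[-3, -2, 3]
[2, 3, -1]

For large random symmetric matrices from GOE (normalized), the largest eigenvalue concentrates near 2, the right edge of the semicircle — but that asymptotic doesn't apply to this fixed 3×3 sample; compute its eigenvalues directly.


Since M is real symmetric, all three eigenvalues are real; they are the roots of det(λI − M) = λ³ − (tr M) λ² + s λ − det M, where s is the sum of the principal 2×2 minors.
tr M = 4 + (-2) + (-1) = 1.
s = (4·(-2) − (-3)²) + (4·(-1) − 2²) + ((-2)·(-1) − 3²) = -17 + (-8) + (-7) = -32.
det M (expand along row 1) = 4·(-7) − (-3)·(-3) + 2·(-5) = -47.
Characteristic polynomial: λ³ − λ² − 32λ + 47 = 0.
Substitute λ = y + (tr M)/3 = y + 0.333333 to remove the quadratic term: y³ + p·y + q = 0 with p = s − (tr M)²/3 = -32.333333 and q = −2(tr M)³/27 + (tr M)·s/3 − det M = 36.259259.
Three real roots ⇒ use the trigonometric (Viète) form: r = 2√(−p/3) = 6.565905, φ = arccos(3q/(p·r)) = arccos(-0.512383) = 2.108754 rad.
y_k = r·cos(φ/3 − 2πk/3) for k = 0, 1, 2 gives y = 5.009517, 1.171094, -6.180611.
λ_k = y_k + 0.333333 gives λ = 5.3429, 1.5044, -5.8473 (check: the sum is 1.0000 = tr M).

Hence λ_max = 5.3429 and λ_min = -5.8473.


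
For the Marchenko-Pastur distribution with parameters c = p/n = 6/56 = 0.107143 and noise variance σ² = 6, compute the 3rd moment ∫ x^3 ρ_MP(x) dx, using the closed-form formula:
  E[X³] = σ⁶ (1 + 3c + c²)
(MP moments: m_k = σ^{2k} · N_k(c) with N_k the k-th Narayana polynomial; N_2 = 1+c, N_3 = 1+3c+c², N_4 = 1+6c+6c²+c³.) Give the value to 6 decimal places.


E[X³] = σ⁶ (1 + 3c + c²) (third MP moment). With σ² = 6 (so σ⁶ = 216) and c = 6/56 = 0.107143: E[X³] = 216 · (1 + 3·0.107143 + (0.107143)²) = 216 · 1.332908.

So E[X^3] = 287.908163.


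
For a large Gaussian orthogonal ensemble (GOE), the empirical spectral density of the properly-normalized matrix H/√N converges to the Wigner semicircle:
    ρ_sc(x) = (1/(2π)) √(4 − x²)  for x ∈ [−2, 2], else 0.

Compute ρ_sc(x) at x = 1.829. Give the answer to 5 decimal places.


ρ_sc(x) = (1/(2π)) √(4 − x²). With x = 1.829:
  4 − x² = 4 − (1.829)² = 4 − 3.345241 = 0.654759.
  √(4 − x²) = 0.809172.
  1/(2π) = 0.159155.
  ρ_sc(1.829) = 0.159155 · 0.809172 = 0.128784.

Rounded to 5 decimal places: ρ_sc(1.829) ≈ 0.12878.


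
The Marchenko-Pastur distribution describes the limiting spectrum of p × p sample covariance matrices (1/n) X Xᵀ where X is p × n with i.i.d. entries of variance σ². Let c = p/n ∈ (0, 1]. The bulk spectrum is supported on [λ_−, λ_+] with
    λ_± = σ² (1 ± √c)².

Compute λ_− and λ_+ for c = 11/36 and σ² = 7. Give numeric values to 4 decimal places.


c = 11/36 = 0.305556; √c = 0.552771.
λ_− = σ² (1 − √c)² = 7 · (1 − 0.552771)² = 7 · (0.447229)² = 1.400098.
λ_+ = σ² (1 + √c)² = 7 · (1 + 0.552771)² = 7 · (1.552771)² = 16.877680.

Rounded to 4 decimal places: λ_− ≈ 1.4001, λ_+ ≈ 16.8777.


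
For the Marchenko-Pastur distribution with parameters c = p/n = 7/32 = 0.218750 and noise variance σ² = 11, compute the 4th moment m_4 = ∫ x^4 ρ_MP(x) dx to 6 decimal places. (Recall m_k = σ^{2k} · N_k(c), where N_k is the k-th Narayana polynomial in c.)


E[X⁴] = σ⁸ (1 + 6c + 6c² + c³) (fourth MP moment). With σ² = 11 (so σ⁸ = 14641) and c = 7/32 = 0.218750: E[X⁴] = 14641 · (1 + 6·0.218750 + 6·(0.218750)² + (0.218750)³) = 14641 · 2.610077.

So E[X^4] = 38214.135956.


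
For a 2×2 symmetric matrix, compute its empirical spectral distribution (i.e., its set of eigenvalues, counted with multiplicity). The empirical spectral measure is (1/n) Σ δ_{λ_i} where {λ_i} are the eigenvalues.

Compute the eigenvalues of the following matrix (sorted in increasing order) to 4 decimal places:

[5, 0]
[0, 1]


Since M is real symmetric, both eigenvalues are real; they are the roots of det(λI − M) = λ² − (tr M) λ + det M.
tr M = 5 + 1 = 6.
det M = 5·1 − 0² = 5 − 0 = 5.
Characteristic polynomial: λ² − 6λ + 5 = 0.
Discriminant Δ = (tr M)² − 4·det M = 36 − 20 = 16; √Δ = 4.000000.
λ = (tr M ± √Δ)/2 = (6 ± 4.000000)/2, giving (tr M − √Δ)/2 = 1.0000 and (tr M + √Δ)/2 = 5.0000.

Eigenvalues sorted in increasing order: [1.0000, 5.0000].


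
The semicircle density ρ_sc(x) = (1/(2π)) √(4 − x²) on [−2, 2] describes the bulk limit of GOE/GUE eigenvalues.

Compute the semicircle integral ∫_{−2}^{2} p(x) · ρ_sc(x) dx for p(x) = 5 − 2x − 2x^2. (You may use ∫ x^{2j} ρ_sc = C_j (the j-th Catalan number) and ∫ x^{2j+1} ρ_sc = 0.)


Write p(x) = Σ a_i x^i, split into monomials and integrate each against ρ_sc separately.
Using ∫ x^{2j} ρ_sc = C_j = (1/(j+1)) C(2j, j) (Catalan numbers) and ∫ x^{2j+1} ρ_sc = 0 (odd monomials vanish by symmetry):
  i = 0 (even): a_0 · C_{0} = 5 · 1 = 5
  i = 1 (odd): ∫ x^1 ρ_sc = 0 (vanishes)
  i = 2 (even): a_2 · C_{1} = -2 · 1 = -2

Summing the contributions: ∫_{−2}^{2} p(x) ρ_sc(x) dx = 5 + (-2) = 3.


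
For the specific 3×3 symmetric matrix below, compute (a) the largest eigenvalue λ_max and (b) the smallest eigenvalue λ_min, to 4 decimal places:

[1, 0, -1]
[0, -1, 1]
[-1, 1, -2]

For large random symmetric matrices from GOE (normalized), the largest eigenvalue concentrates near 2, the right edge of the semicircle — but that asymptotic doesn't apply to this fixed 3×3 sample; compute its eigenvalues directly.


Since M is real symmetric, all three eigenvalues are real; they are the roots of det(λI − M) = λ³ − (tr M) λ² + s λ − det M, where s is the sum of the principal 2×2 minors.
tr M = 1 + (-1) + (-2) = -2.
s = (1·(-1) − 0²) + (1·(-2) − (-1)²) + ((-1)·(-2) − 1²) = -1 + (-3) + 1 = -3.
det M (expand along row 1) = 1·1 − 0·1 + (-1)·(-1) = 2.
Characteristic polynomial: λ³ + 2λ² − 3λ − 2 = 0.
Substitute λ = y + (tr M)/3 = y − 0.666667 to remove the quadratic term: y³ + p·y + q = 0 with p = s − (tr M)²/3 = -4.333333 and q = −2(tr M)³/27 + (tr M)·s/3 − det M = 0.592593.
Three real roots ⇒ use the trigonometric (Viète) form: r = 2√(−p/3) = 2.403701, φ = arccos(3q/(p·r)) = arccos(-0.170677) = 1.742313 rad.
y_k = r·cos(φ/3 − 2πk/3) for k = 0, 1, 2 gives y = 2.009590, 0.137350, -2.146940.
λ_k = y_k − 0.666667 gives λ = 1.3429, -0.5293, -2.8136 (check: the sum is -2.0000 = tr M).

Hence λ_max = 1.3429 and λ_min = -2.8136.


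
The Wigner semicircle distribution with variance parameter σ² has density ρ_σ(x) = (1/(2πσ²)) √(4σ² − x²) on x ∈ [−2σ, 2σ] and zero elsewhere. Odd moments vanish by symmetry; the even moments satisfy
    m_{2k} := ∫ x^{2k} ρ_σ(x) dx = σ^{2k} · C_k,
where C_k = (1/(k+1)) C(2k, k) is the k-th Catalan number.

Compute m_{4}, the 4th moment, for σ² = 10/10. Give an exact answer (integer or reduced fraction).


By the scaled semicircle moment identity, m_{2k} = σ^{2k} · C_k with k = 2.
C_2 = (1/(k+1)) · C(2k, k) = (1/3) · C(4, 2) = (1/3) · 6 = 2.
σ^{2k} = (σ²)^k = (10/10)^2 = 1.

Therefore m_{4} = σ^{4} · C_2 = 1 · 2 = 2.


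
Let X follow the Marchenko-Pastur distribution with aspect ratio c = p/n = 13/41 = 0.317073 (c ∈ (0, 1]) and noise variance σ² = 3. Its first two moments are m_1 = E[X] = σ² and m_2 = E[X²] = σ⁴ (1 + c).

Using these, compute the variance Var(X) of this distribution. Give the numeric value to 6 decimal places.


m_1 = E[X] = σ² = 3, so m_1² = 9.
m_2 = E[X²] = σ⁴ (1 + c) = 9 · (1 + 0.317073) = 9 · 1.317073 = 11.853659.
(Note m_2 − m_1² simplifies to c · σ⁴ = 0.317073 · 9.)

Var(X) = m_2 − m_1² = 11.853659 − 9 = 2.853659.


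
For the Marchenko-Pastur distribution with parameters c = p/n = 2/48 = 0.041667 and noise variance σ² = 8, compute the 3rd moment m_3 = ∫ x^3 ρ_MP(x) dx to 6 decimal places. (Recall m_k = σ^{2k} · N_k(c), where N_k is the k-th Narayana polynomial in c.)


E[X³] = σ⁶ (1 + 3c + c²) (third MP moment). With σ² = 8 (so σ⁶ = 512) and c = 2/48 = 0.041667: E[X³] = 512 · (1 + 3·0.041667 + (0.041667)²) = 512 · 1.126736.

So E[X^3] = 576.888889.


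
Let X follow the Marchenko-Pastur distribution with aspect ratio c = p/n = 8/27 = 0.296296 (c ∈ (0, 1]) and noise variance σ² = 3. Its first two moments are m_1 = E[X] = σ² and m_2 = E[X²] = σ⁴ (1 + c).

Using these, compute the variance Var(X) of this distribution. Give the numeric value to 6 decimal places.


m_1 = E[X] = σ² = 3, so m_1² = 9.
m_2 = E[X²] = σ⁴ (1 + c) = 9 · (1 + 0.296296) = 9 · 1.296296 = 11.666667.
(Note m_2 − m_1² simplifies to c · σ⁴ = 0.296296 · 9.)

Var(X) = m_2 − m_1² = 11.666667 − 9 = 2.666667.


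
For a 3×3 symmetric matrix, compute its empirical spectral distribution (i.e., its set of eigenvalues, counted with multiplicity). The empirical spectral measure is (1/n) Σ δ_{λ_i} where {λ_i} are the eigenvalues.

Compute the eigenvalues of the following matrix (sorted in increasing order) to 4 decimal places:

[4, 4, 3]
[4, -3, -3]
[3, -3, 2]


Since M is real symmetric, all three eigenvalues are real; they are the roots of det(λI − M) = λ³ − (tr M) λ² + s λ − det M, where s is the sum of the principal 2×2 minors.
tr M = 4 + (-3) + 2 = 3.
s = (4·(-3) − 4²) + (4·2 − 3²) + ((-3)·2 − (-3)²) = -28 + (-1) + (-15) = -44.
det M (expand along row 1) = 4·(-15) − 4·17 + 3·(-3) = -137.
Characteristic polynomial: λ³ − 3λ² − 44λ + 137 = 0.
Substitute λ = y + (tr M)/3 = y + 1.000000 to remove the quadratic term: y³ + p·y + q = 0 with p = s − (tr M)²/3 = -47.000000 and q = −2(tr M)³/27 + (tr M)·s/3 − det M = 91.000000.
Three real roots ⇒ use the trigonometric (Viète) form: r = 2√(−p/3) = 7.916228, φ = arccos(3q/(p·r)) = arccos(-0.733747) = 2.394617 rad.
y_k = r·cos(φ/3 − 2πk/3) for k = 0, 1, 2 gives y = 5.525469, 2.146633, -7.672102.
λ_k = y_k + 1.000000 gives λ = 6.5255, 3.1466, -6.6721 (check: the sum is 3.0000 = tr M).

Eigenvalues sorted in increasing order: [-6.6721, 3.1466, 6.5255].


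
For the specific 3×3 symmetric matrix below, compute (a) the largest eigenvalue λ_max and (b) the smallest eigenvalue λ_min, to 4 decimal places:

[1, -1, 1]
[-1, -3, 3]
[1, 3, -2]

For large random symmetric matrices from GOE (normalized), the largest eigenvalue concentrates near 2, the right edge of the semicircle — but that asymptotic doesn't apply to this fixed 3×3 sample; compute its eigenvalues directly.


Since M is real symmetric, all three eigenvalues are real; they are the roots of det(λI − M) = λ³ − (tr M) λ² + s λ − det M, where s is the sum of the principal 2×2 minors.
tr M = 1 + (-3) + (-2) = -4.
s = (1·(-3) − (-1)²) + (1·(-2) − 1²) + ((-3)·(-2) − 3²) = -4 + (-3) + (-3) = -10.
det M (expand along row 1) = 1·(-3) − (-1)·(-1) + 1·0 = -4.
Characteristic polynomial: λ³ + 4λ² − 10λ + 4 = 0.
Substitute λ = y + (tr M)/3 = y − 1.333333 to remove the quadratic term: y³ + p·y + q = 0 with p = s − (tr M)²/3 = -15.333333 and q = −2(tr M)³/27 + (tr M)·s/3 − det M = 22.074074.
Three real roots ⇒ use the trigonometric (Viète) form: r = 2√(−p/3) = 4.521553, φ = arccos(3q/(p·r)) = arccos(-0.955167) = 2.841021 rad.
y_k = r·cos(φ/3 − 2πk/3) for k = 0, 1, 2 gives y = 2.641107, 1.857771, -4.498878.
λ_k = y_k − 1.333333 gives λ = 1.3078, 0.5244, -5.8322 (check: the sum is -4.0000 = tr M).

Hence λ_max = 1.3078 and λ_min = -5.8322.


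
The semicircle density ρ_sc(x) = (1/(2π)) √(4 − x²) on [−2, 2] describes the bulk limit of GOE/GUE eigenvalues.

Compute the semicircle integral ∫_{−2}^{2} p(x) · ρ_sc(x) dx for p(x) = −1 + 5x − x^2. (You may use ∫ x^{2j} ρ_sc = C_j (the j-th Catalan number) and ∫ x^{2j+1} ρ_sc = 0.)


Write p(x) = Σ a_i x^i, split into monomials and integrate each against ρ_sc separately.
Using ∫ x^{2j} ρ_sc = C_j = (1/(j+1)) C(2j, j) (Catalan numbers) and ∫ x^{2j+1} ρ_sc = 0 (odd monomials vanish by symmetry):
  i = 0 (even): a_0 · C_{0} = -1 · 1 = -1
  i = 1 (odd): ∫ x^1 ρ_sc = 0 (vanishes)
  i = 2 (even): a_2 · C_{1} = -1 · 1 = -1

Summing the contributions: ∫_{−2}^{2} p(x) ρ_sc(x) dx = (-1) + (-1) = -2.


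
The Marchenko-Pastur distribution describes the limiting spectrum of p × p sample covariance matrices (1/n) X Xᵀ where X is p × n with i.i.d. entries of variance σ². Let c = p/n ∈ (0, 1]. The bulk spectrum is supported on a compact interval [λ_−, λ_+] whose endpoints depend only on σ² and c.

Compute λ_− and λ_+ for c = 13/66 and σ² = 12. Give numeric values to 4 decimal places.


c = 13/66 = 0.196970; √c = 0.443813.
λ_− = σ² (1 − √c)² = 12 · (1 − 0.443813)² = 12 · (0.556187)² = 3.712132.
λ_+ = σ² (1 + √c)² = 12 · (1 + 0.443813)² = 12 · (1.443813)² = 25.015141.

Rounded to 4 decimal places: λ_− ≈ 3.7121, λ_+ ≈ 25.0151.


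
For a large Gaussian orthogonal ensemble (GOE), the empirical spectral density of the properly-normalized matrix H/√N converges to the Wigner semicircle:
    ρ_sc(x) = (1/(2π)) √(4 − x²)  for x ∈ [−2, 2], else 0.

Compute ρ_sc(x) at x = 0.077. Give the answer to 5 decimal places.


ρ_sc(x) = (1/(2π)) √(4 − x²). With x = 0.077:
  4 − x² = 4 − (0.077)² = 4 − 0.005929 = 3.994071.
  √(4 − x²) = 1.998517.
  1/(2π) = 0.159155.
  ρ_sc(0.077) = 0.159155 · 1.998517 = 0.318074.

Rounded to 5 decimal places: ρ_sc(0.077) ≈ 0.31807.


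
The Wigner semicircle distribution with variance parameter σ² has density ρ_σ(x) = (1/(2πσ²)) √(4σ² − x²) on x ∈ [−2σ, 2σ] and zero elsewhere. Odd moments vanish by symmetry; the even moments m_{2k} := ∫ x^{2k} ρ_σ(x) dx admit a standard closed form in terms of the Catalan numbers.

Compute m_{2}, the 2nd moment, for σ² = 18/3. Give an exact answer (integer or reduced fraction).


By the scaled semicircle moment identity, m_{2k} = σ^{2k} · C_k with k = 1.
C_1 = (1/(k+1)) · C(2k, k) = (1/2) · C(2, 1) = (1/2) · 2 = 1.
σ^{2k} = (σ²)^k = (18/3)^1 = 6.

Therefore m_{2} = σ^{2} · C_1 = 6 · 1 = 6.


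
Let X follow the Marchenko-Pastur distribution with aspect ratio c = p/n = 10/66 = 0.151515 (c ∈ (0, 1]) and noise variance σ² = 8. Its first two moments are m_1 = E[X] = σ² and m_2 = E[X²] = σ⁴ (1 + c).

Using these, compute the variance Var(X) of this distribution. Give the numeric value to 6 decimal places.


m_1 = E[X] = σ² = 8, so m_1² = 64.
m_2 = E[X²] = σ⁴ (1 + c) = 64 · (1 + 0.151515) = 64 · 1.151515 = 73.696970.
(Note m_2 − m_1² simplifies to c · σ⁴ = 0.151515 · 64.)

Var(X) = m_2 − m_1² = 73.696970 − 64 = 9.696970.


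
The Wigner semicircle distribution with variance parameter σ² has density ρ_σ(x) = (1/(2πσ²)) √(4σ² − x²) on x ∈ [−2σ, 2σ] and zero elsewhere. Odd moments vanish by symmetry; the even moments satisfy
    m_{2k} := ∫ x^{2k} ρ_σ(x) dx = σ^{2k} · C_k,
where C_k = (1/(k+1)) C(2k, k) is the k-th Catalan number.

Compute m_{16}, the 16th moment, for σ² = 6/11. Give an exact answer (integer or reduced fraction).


By the scaled semicircle moment identity, m_{2k} = σ^{2k} · C_k with k = 8.
C_8 = (1/(k+1)) · C(2k, k) = (1/9) · C(16, 8) = (1/9) · 12870 = 1430.
σ^{2k} = (σ²)^k = (6/11)^8 = 1679616/214358881.

Therefore m_{16} = σ^{16} · C_8 = (1679616/214358881) · 1430 = 218350080/19487171.


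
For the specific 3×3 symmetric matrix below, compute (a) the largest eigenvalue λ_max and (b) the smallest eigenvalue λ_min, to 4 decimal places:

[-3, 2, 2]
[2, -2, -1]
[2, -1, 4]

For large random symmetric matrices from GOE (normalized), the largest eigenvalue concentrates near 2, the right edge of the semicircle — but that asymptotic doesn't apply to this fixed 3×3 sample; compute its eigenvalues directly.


Since M is real symmetric, all three eigenvalues are real; they are the roots of det(λI − M) = λ³ − (tr M) λ² + s λ − det M, where s is the sum of the principal 2×2 minors.
tr M = -3 + (-2) + 4 = -1.
s = ((-3)·(-2) − 2²) + ((-3)·4 − 2²) + ((-2)·4 − (-1)²) = 2 + (-16) + (-9) = -23.
det M (expand along row 1) = (-3)·(-9) − 2·10 + 2·2 = 11.
Characteristic polynomial: λ³ + λ² − 23λ − 11 = 0.
Substitute λ = y + (tr M)/3 = y − 0.333333 to remove the quadratic term: y³ + p·y + q = 0 with p = s − (tr M)²/3 = -23.333333 and q = −2(tr M)³/27 + (tr M)·s/3 − det M = -3.259259.
Three real roots ⇒ use the trigonometric (Viète) form: r = 2√(−p/3) = 5.577734, φ = arccos(3q/(p·r)) = arccos(0.075129) = 1.495597 rad.
y_k = r·cos(φ/3 − 2πk/3) for k = 0, 1, 2 gives y = 4.898841, -0.139800, -4.759042.
λ_k = y_k − 0.333333 gives λ = 4.5655, -0.4731, -5.0924 (check: the sum is -1.0000 = tr M).

Hence λ_max = 4.5655 and λ_min = -5.0924.


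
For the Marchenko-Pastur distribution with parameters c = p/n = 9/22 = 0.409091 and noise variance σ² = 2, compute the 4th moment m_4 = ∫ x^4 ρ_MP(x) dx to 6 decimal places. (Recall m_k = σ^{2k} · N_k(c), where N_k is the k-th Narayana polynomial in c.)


E[X⁴] = σ⁸ (1 + 6c + 6c² + c³) (fourth MP moment). With σ² = 2 (so σ⁸ = 16) and c = 9/22 = 0.409091: E[X⁴] = 16 · (1 + 6·0.409091 + 6·(0.409091)² + (0.409091)³) = 16 · 4.527141.

So E[X^4] = 72.434260.


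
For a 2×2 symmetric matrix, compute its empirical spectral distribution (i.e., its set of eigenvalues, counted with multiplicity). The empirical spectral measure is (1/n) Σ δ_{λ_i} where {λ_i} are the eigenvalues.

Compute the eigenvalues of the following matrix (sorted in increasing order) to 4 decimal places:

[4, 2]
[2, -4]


Since M is real symmetric, both eigenvalues are real; they are the roots of det(λI − M) = λ² − (tr M) λ + det M.
tr M = 4 + (-4) = 0.
det M = 4·(-4) − 2² = -16 − 4 = -20.
Characteristic polynomial: λ² − 20 = 0.
Discriminant Δ = (tr M)² − 4·det M = 0 − (-80) = 80; √Δ = 8.944272.
λ = (tr M ± √Δ)/2 = (0 ± 8.944272)/2, giving (tr M − √Δ)/2 = -4.4721 and (tr M + √Δ)/2 = 4.4721.

Eigenvalues sorted in increasing order: [-4.4721, 4.4721].


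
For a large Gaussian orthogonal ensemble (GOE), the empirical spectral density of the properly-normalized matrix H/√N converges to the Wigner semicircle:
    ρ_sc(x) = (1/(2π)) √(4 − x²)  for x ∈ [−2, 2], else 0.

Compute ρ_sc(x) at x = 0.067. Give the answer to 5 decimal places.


ρ_sc(x) = (1/(2π)) √(4 − x²). With x = 0.067:
  4 − x² = 4 − (0.067)² = 4 − 0.004489 = 3.995511.
  √(4 − x²) = 1.998877.
  1/(2π) = 0.159155.
  ρ_sc(0.067) = 0.159155 · 1.998877 = 0.318131.

Rounded to 5 decimal places: ρ_sc(0.067) ≈ 0.31813.


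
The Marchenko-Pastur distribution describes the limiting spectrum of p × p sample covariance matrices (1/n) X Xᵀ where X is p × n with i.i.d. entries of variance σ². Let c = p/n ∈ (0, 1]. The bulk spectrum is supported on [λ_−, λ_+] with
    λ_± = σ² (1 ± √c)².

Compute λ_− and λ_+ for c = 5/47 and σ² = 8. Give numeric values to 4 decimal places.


c = 5/47 = 0.106383; √c = 0.326164.
λ_− = σ² (1 − √c)² = 8 · (1 − 0.326164)² = 8 · (0.673836)² = 3.632439.
λ_+ = σ² (1 + √c)² = 8 · (1 + 0.326164)² = 8 · (1.326164)² = 14.069688.

Rounded to 4 decimal places: λ_− ≈ 3.6324, λ_+ ≈ 14.0697.


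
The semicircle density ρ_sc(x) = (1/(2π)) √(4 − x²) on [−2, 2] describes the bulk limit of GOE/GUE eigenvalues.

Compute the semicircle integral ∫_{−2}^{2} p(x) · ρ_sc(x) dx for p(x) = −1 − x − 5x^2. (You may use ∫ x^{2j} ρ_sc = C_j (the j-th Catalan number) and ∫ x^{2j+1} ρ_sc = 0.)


Write p(x) = Σ a_i x^i, split into monomials and integrate each against ρ_sc separately.
Using ∫ x^{2j} ρ_sc = C_j = (1/(j+1)) C(2j, j) (Catalan numbers) and ∫ x^{2j+1} ρ_sc = 0 (odd monomials vanish by symmetry):
  i = 0 (even): a_0 · C_{0} = -1 · 1 = -1
  i = 1 (odd): ∫ x^1 ρ_sc = 0 (vanishes)
  i = 2 (even): a_2 · C_{1} = -5 · 1 = -5

Summing the contributions: ∫_{−2}^{2} p(x) ρ_sc(x) dx = (-1) + (-5) = -6.


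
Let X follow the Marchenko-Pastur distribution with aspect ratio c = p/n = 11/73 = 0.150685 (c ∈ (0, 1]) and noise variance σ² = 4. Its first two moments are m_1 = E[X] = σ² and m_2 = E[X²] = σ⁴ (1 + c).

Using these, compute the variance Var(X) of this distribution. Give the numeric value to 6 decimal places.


m_1 = E[X] = σ² = 4, so m_1² = 16.
m_2 = E[X²] = σ⁴ (1 + c) = 16 · (1 + 0.150685) = 16 · 1.150685 = 18.410959.
(Note m_2 − m_1² simplifies to c · σ⁴ = 0.150685 · 16.)

Var(X) = m_2 − m_1² = 18.410959 − 16 = 2.410959.


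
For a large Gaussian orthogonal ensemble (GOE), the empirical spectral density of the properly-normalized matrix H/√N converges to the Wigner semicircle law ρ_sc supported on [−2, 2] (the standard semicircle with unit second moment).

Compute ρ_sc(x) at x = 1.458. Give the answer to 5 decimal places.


ρ_sc(x) = (1/(2π)) √(4 − x²). With x = 1.458:
  4 − x² = 4 − (1.458)² = 4 − 2.125764 = 1.874236.
  √(4 − x²) = 1.369027.
  1/(2π) = 0.159155.
  ρ_sc(1.458) = 0.159155 · 1.369027 = 0.217887.

Rounded to 5 decimal places: ρ_sc(1.458) ≈ 0.21789.


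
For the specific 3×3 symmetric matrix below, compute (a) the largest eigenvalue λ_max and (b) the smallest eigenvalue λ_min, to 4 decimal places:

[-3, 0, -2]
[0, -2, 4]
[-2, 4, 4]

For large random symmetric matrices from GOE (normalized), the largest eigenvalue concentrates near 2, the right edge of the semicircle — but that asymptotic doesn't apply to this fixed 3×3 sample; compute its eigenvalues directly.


Since M is real symmetric, all three eigenvalues are real; they are the roots of det(λI − M) = λ³ − (tr M) λ² + s λ − det M, where s is the sum of the principal 2×2 minors.
tr M = -3 + (-2) + 4 = -1.
s = ((-3)·(-2) − 0²) + ((-3)·4 − (-2)²) + ((-2)·4 − 4²) = 6 + (-16) + (-24) = -34.
det M (expand along row 1) = (-3)·(-24) − 0·8 + (-2)·(-4) = 80.
Characteristic polynomial: λ³ + λ² − 34λ − 80 = 0.
Substitute λ = y + (tr M)/3 = y − 0.333333 to remove the quadratic term: y³ + p·y + q = 0 with p = s − (tr M)²/3 = -34.333333 and q = −2(tr M)³/27 + (tr M)·s/3 − det M = -68.592593.
Three real roots ⇒ use the trigonometric (Viète) form: r = 2√(−p/3) = 6.765928, φ = arccos(3q/(p·r)) = arccos(0.885840) = 0.482496 rad.
y_k = r·cos(φ/3 − 2πk/3) for k = 0, 1, 2 gives y = 6.678609, -2.400973, -4.277636.
λ_k = y_k − 0.333333 gives λ = 6.3453, -2.7343, -4.6110 (check: the sum is -1.0000 = tr M).

Hence λ_max = 6.3453 and λ_min = -4.6110.


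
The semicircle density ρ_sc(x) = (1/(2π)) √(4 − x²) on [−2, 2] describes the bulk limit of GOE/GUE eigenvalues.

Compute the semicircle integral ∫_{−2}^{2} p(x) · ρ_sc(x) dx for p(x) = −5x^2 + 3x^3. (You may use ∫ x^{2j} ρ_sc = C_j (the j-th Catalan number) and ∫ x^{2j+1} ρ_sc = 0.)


Write p(x) = Σ a_i x^i, split into monomials and integrate each against ρ_sc separately.
Using ∫ x^{2j} ρ_sc = C_j = (1/(j+1)) C(2j, j) (Catalan numbers) and ∫ x^{2j+1} ρ_sc = 0 (odd monomials vanish by symmetry):
  i = 2 (even): a_2 · C_{1} = -5 · 1 = -5
  i = 3 (odd): ∫ x^3 ρ_sc = 0 (vanishes)

Summing the contributions: ∫_{−2}^{2} p(x) ρ_sc(x) dx = -5.


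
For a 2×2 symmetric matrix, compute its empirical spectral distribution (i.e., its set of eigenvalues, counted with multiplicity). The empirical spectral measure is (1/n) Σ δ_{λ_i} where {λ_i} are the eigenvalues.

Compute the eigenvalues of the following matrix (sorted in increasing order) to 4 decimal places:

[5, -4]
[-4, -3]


Since M is real symmetric, both eigenvalues are real; they are the roots of det(λI − M) = λ² − (tr M) λ + det M.
tr M = 5 + (-3) = 2.
det M = 5·(-3) − (-4)² = -15 − 16 = -31.
Characteristic polynomial: λ² − 2λ − 31 = 0.
Discriminant Δ = (tr M)² − 4·det M = 4 − (-124) = 128; √Δ = 11.313708.
λ = (tr M ± √Δ)/2 = (2 ± 11.313708)/2, giving (tr M − √Δ)/2 = -4.6569 and (tr M + √Δ)/2 = 6.6569.

Eigenvalues sorted in increasing order: [-4.6569, 6.6569].


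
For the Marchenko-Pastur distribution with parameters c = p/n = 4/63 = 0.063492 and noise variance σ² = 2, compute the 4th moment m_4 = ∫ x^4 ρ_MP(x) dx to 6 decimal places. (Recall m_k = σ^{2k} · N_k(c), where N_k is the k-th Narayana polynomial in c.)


E[X⁴] = σ⁸ (1 + 6c + 6c² + c³) (fourth MP moment). With σ² = 2 (so σ⁸ = 16) and c = 4/63 = 0.063492: E[X⁴] = 16 · (1 + 6·0.063492 + 6·(0.063492)² + (0.063492)³) = 16 · 1.405396.

So E[X^4] = 22.486333.


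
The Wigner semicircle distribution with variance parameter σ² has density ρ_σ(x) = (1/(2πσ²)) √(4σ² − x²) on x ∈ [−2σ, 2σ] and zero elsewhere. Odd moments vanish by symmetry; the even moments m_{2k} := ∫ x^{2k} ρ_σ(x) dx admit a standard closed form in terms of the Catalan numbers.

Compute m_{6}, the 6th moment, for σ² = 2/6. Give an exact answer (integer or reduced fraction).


By the scaled semicircle moment identity, m_{2k} = σ^{2k} · C_k with k = 3.
C_3 = (1/(k+1)) · C(2k, k) = (1/4) · C(6, 3) = (1/4) · 20 = 5.
σ^{2k} = (σ²)^k = (2/6)^3 = 1/27.

Therefore m_{6} = σ^{6} · C_3 = (1/27) · 5 = 5/27.


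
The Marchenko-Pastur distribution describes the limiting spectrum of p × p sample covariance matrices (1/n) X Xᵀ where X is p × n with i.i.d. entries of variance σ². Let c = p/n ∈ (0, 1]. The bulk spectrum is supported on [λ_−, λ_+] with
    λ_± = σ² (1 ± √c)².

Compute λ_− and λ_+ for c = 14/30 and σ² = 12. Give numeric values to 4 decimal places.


c = 14/30 = 0.466667; √c = 0.683130.
λ_− = σ² (1 − √c)² = 12 · (1 − 0.683130)² = 12 · (0.316870)² = 1.204879.
λ_+ = σ² (1 + √c)² = 12 · (1 + 0.683130)² = 12 · (1.683130)² = 33.995121.

Rounded to 4 decimal places: λ_− ≈ 1.2049, λ_+ ≈ 33.9951.


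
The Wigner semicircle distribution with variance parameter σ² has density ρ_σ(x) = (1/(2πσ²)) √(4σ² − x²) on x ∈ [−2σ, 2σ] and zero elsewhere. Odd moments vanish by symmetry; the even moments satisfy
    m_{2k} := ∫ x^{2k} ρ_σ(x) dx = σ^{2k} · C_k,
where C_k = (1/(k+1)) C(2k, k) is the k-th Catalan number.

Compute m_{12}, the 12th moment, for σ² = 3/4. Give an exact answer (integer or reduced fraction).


By the scaled semicircle moment identity, m_{2k} = σ^{2k} · C_k with k = 6.
C_6 = (1/(k+1)) · C(2k, k) = (1/7) · C(12, 6) = (1/7) · 924 = 132.
σ^{2k} = (σ²)^k = (3/4)^6 = 729/4096.

Therefore m_{12} = σ^{12} · C_6 = (729/4096) · 132 = 24057/1024.


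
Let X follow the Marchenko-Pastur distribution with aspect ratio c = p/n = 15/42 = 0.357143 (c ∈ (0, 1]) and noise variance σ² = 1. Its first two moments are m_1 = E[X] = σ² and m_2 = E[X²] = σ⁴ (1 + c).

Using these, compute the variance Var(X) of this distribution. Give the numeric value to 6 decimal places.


m_1 = E[X] = σ² = 1, so m_1² = 1.
m_2 = E[X²] = σ⁴ (1 + c) = 1 · (1 + 0.357143) = 1 · 1.357143 = 1.357143.
(Note m_2 − m_1² simplifies to c · σ⁴ = 0.357143 · 1.)

Var(X) = m_2 − m_1² = 1.357143 − 1 = 0.357143.
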